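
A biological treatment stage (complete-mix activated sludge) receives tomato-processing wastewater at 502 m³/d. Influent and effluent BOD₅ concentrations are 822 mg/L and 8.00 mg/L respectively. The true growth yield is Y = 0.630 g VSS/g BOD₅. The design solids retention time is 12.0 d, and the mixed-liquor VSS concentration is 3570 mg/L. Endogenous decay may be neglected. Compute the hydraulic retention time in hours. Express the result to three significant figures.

V·X = Y·Q·ΔS·θ_c gives V = 0.630 × 502 × (822 − 8.00) × 12.0 / 3570 = 865.3 m³.
Hydraulic retention time τ = V/Q = 865.3 / 502 = 1.724 d = 41.37 h.

τ ≈ 41.4 h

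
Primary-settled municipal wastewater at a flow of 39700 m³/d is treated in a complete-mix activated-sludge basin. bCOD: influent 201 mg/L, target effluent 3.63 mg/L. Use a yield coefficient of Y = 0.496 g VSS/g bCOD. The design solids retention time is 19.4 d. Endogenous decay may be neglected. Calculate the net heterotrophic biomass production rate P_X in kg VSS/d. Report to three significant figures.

With endogenous decay neglected, the observed yield equals the true yield: Y_obs = Y = 0.496 g VSS/g bCOD.
Mass of bCOD removed per day: Q(S₀ − S) = 39700 × 197.4 g/m³ = 7836 kg/d.
So the net sludge growth is P_X = 0.4960 × 7836 = 3886 kg VSS/d.

P_X ≈ 3890 kg VSS/d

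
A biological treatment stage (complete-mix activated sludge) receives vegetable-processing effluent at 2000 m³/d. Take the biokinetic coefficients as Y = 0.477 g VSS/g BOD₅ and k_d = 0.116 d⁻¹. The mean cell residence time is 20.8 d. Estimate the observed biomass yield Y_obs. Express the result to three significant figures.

The observed yield is Y_obs = Y/(1 + k_d·θ_c) = 0.477 / (1 + 0.116 × 20.8) = 0.477 / 3.413 = 0.1398 g VSS per g BOD₅ removed.

Y_obs ≈ 0.140 g VSS/g BOD₅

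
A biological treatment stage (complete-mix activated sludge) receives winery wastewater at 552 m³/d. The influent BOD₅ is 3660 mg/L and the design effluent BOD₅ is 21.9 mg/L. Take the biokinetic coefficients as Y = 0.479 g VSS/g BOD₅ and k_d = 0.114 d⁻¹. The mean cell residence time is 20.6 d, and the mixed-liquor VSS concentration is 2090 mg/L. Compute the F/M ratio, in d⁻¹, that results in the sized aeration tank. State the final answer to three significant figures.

Steady-state biomass mass balance: V·X·(1 + k_d·θ_c) = Y·Q·(S₀ − S)·θ_c, so V = 0.479 × 552 × (3660 − 21.9) × 20.6 / [2090 × (1 + 0.114 × 20.6)] = 1.98×10^7 / 6998 = 2832 m³.
Food-to-microorganism ratio F/M = Q S₀ / (V X) = 552 × 3660 / (2832 × 2090) = 0.3414 d⁻¹.

F/M ≈ 0.341 d⁻¹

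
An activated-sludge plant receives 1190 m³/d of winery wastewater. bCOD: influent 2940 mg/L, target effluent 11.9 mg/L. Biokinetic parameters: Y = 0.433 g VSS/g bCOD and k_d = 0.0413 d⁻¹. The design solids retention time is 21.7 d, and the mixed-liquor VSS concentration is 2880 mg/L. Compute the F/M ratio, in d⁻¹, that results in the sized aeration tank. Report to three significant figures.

F/M ≈ 0.203 d⁻¹

Rearranging the biomass balance for a CMAS with decay, V = Y·Q·ΔS·θ_c / [X·(1+k_d θ_c)] = 0.433 × 1190 × (2940 − 11.9) × 21.7 / [2880 × (1 + 0.0413 × 21.7)] = 3.27×10^7 / 5461 = 5995 m³.
F/M = Q·S₀ / (V·X) = 1190 × 2940 / (5995 × 2880) = 0.2026 g bCOD·(g VSS·d)⁻¹.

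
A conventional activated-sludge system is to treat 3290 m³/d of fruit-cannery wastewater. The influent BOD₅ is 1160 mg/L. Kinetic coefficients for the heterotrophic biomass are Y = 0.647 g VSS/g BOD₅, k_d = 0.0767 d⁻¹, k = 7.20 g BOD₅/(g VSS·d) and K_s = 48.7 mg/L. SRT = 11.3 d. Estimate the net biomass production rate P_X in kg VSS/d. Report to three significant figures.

Effluent substrate depends only on kinetics and SRT: S = K_s(1 + k_d θ_c) / [θ_c(Yk − k_d) − 1] = 48.7 × (1 + 0.0767 × 11.3) / [11.3 × (0.647 × 7.20 − 0.0767) − 1] = 90.91 / 50.77 = 1.790 mg/L.
Observed yield with endogenous decay: Y_obs = Y / (1 + k_d·θ_c) = 0.647 / (1 + 0.0767 × 11.3) = 0.647 / 1.867 = 0.3466 g VSS/g BOD₅.
ΔS = 1160 − 1.79 = 1158 mg/L, so the substrate removal rate is 3290 × 1158/1000 = 3811 kg BOD₅/d.
Biomass produced: P_X = Y_obs·Q·ΔS = 0.3466 × 3811 ≈ 1321 kg VSS/d.

P_X ≈ 1320 kg VSS/d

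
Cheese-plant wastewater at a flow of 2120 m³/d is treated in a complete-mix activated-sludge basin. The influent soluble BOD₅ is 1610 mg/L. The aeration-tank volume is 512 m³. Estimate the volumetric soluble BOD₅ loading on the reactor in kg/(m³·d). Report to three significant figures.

Applied soluble BOD₅ load per unit volume = Q·S₀/V = (2120 × 1610/1000)/512.0 = 6.666 kg soluble BOD₅·m⁻³·d⁻¹.

L_v ≈ 6.67 kg soluble BOD₅/(m³·d)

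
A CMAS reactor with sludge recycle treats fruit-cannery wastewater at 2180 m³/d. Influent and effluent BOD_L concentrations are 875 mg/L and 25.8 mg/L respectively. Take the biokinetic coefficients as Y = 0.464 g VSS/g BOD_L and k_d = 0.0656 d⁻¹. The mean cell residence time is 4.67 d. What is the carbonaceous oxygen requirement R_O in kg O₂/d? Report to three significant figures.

R_O ≈ 918 kg O₂/d

Y_obs = Y / (1 + k_d θ_c) = 0.464 / (1 + 0.0656 × 4.67) = 0.464 / 1.306 = 0.3552.
ΔS = 875 − 25.8 = 849.2 mg/L, so the substrate removal rate is 2180 × 849.2/1000 = 1851 kg BOD_L/d.
Net sludge production P_X = 0.3552 × 1851 = 657.5 kg VSS/d.
Carbonaceous O₂ demand = substrate oxidised − cell-mass equivalent = 1851 − 1.42 × 657.5 = 917.5 kg O₂/d.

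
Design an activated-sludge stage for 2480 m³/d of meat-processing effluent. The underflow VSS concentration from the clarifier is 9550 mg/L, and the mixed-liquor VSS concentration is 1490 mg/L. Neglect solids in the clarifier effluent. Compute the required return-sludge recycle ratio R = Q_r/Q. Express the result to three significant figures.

R = Q_r/Q = X/(X_r − X) = 1490 / (9550 − 1490) = 0.1849.

R ≈ 0.185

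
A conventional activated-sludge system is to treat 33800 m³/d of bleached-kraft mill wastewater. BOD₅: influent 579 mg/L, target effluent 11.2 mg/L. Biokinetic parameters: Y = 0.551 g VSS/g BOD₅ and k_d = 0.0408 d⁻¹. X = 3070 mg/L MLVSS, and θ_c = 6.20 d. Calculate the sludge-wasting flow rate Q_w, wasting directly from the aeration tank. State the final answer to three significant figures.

Rearranging the biomass balance for a CMAS with decay, V = Y·Q·ΔS·θ_c / [X·(1+k_d θ_c)] = 0.551 × 33800 × (579 − 11.2) × 6.20 / [3070 × (1 + 0.0408 × 6.20)] = 6.56×10^7 / 3847 = 17044 m³.
Wasting from the aeration tank: Q_w = V / θ_c = 17044 / 6.20 = 2749 m³/d.

Q_w ≈ 2750 m³/d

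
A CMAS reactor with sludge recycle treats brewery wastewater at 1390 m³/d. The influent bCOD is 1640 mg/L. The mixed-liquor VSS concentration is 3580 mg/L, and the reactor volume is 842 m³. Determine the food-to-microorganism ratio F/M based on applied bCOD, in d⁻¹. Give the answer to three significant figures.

F/M ≈ 0.756 d⁻¹

Food-to-microorganism ratio F/M = Q S₀ / (V X) = 1390 × 1640 / (842.0 × 3580) = 0.7562 d⁻¹.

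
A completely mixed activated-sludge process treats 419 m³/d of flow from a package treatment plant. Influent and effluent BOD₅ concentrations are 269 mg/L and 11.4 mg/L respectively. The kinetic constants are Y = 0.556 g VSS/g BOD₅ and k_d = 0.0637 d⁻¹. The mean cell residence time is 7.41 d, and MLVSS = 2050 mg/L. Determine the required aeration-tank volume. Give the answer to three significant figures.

V ≈ 147 m³

Rearranging the biomass balance for a CMAS with decay, V = Y·Q·ΔS·θ_c / [X·(1+k_d θ_c)] = 0.556 × 419 × (269 − 11.4) × 7.41 / [2050 × (1 + 0.0637 × 7.41)] = 4.45×10^5 / 3018 = 147.4 m³.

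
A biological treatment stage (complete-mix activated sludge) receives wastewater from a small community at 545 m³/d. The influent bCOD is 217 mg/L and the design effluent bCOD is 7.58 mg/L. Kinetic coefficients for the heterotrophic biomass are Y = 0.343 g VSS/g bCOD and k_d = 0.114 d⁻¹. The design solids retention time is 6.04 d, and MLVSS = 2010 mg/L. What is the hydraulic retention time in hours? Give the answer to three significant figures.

τ ≈ 3.07 h

Steady-state biomass mass balance: V·X·(1 + k_d·θ_c) = Y·Q·(S₀ − S)·θ_c, so V = 0.343 × 545 × (217 − 7.58) × 6.04 / [2010 × (1 + 0.114 × 6.04)] = 2.36×10^5 / 3394 = 69.67 m³.
HRT = V/Q = 69.67 m³ / 545 m³·d⁻¹ = 0.1278 d × 24 = 3.068 h.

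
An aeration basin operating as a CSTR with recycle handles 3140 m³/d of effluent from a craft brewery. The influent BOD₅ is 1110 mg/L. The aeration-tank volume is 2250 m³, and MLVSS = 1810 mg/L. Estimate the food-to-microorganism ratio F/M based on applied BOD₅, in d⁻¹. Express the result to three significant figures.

F/M = Q·S₀ / (V·X) = 3140 × 1110 / (2250 × 1810) = 0.8558 g BOD₅·(g VSS·d)⁻¹.

F/M ≈ 0.856 d⁻¹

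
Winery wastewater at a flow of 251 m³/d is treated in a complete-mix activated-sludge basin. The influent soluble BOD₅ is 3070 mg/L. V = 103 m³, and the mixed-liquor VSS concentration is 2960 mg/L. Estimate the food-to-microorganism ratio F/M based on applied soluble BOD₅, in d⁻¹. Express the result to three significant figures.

F/M ≈ 2.53 d⁻¹

Food-to-microorganism ratio F/M = Q S₀ / (V X) = 251 × 3070 / (103.0 × 2960) = 2.527 d⁻¹.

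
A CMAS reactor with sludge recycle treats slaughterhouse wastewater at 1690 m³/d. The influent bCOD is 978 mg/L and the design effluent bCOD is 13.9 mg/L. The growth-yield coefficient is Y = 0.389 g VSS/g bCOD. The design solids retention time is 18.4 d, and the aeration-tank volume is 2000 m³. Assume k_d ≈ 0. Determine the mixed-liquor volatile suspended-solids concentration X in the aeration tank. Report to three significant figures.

X ≈ 5830 mg/L

From V·X = Y·Q·(S₀ − S)·θ_c (decay neglected): X = 0.389 × 1690 × (978 − 13.9) × 18.4 / 2000 = 5831 mg/L.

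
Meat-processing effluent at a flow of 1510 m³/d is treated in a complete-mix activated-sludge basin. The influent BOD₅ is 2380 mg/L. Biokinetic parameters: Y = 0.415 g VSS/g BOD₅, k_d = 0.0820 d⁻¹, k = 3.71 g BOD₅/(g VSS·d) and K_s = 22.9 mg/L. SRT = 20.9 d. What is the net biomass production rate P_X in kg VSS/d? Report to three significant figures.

P_X ≈ 549 kg VSS/d

For a completely mixed reactor with recycle the Lawrence–McCarty relation gives S = K_s·(1 + k_d·θ_c) / [θ_c·(Y·k − k_d) − 1] = 22.9 × (1 + 0.0820 × 20.9) / [20.9 × (0.415 × 3.71 − 0.0820) − 1] = 62.15 / 29.46 = 2.109 mg/L.
The observed yield is Y_obs = Y/(1 + k_d·θ_c) = 0.415 / (1 + 0.0820 × 20.9) = 0.415 / 2.714 = 0.1529 g VSS per g BOD₅ removed.
Mass of BOD₅ removed per day: Q(S₀ − S) = 1510 × 2378 g/m³ = 3591 kg/d.
Net biomass production P_X = Y_obs × Q·(S₀ − S) = 0.1529 × 3591 = 549.1 kg VSS/d.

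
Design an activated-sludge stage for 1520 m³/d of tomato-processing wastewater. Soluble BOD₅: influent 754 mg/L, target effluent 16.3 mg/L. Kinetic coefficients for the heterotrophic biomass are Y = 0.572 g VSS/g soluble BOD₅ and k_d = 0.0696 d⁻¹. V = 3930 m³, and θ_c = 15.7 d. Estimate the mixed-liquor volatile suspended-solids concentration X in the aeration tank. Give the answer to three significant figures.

X ≈ 1220 mg/L

Solving the biomass balance for X: X = Y Q (S₀−S) θ_c / [V (1+k_d θ_c)] = 0.572 × 1520 × (754 − 16.3) × 15.7 / [3930 × (1 + 0.0696 × 15.7)] = 1224 mg/L.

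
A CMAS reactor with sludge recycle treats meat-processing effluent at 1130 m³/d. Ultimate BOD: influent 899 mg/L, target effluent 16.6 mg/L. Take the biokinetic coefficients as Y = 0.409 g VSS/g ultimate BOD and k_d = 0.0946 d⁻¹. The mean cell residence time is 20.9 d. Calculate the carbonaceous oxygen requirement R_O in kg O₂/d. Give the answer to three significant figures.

R_O ≈ 803 kg O₂/d

Y_obs = Y / (1 + k_d θ_c) = 0.409 / (1 + 0.0946 × 20.9) = 0.409 / 2.977 = 0.1374.
Substrate removed = Q·(S₀ − S) = 1130 m³/d × (899 − 16.6) g/m³ = 9.97×10^5 g/d = 997.1 kg/d.
P_X = Y_obs·Q·(S₀ − S) = 0.1374 × 997.1 = 137.0 kg VSS/d.
R_O = Q·ΔS − 1.42 P_X = 997.1 − 194.5 = 802.6 kg O₂/d.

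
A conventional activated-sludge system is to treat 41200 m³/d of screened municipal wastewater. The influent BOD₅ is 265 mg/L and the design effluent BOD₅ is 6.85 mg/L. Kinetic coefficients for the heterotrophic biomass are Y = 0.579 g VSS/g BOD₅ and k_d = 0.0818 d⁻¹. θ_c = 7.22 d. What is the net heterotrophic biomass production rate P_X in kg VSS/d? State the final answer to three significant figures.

Correct the yield for decay: Y_obs = Y/(1 + k_d θ_c) = 0.579 / (1 + 0.0818 × 7.22) = 0.579 / 1.591 = 0.3640.
ΔS = 265 − 6.85 = 258.1 mg/L, so the substrate removal rate is 41200 × 258.1/1000 = 10636 kg BOD₅/d.
Net biomass production P_X = Y_obs × Q·(S₀ − S) = 0.3640 × 10636 = 3872 kg VSS/d.

P_X ≈ 3870 kg VSS/d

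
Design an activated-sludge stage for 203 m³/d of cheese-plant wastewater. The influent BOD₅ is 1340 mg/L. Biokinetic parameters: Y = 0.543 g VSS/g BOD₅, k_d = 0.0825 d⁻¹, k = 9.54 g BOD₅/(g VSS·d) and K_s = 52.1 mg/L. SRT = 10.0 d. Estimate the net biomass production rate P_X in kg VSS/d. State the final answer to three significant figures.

From the Monod/SRT balance for a CMAS, S = K_s·(1+k_d θ_c)/[θ_c·(Y k − k_d) − 1] = 52.1 × (1 + 0.0825 × 10.0) / [10.0 × (0.543 × 9.54 − 0.0825) − 1] = 95.08 / 49.98 = 1.903 mg/L.
Y_obs = Y / (1 + k_d θ_c) = 0.543 / (1 + 0.0825 × 10.0) = 0.543 / 1.825 = 0.2975.
Mass of BOD₅ removed per day: Q(S₀ − S) = 203 × 1338 g/m³ = 271.6 kg/d.
P_X = Y_obs · Q(S₀ − S) = 0.2975 × 271.6 = 80.82 kg VSS/d.

P_X ≈ 80.8 kg VSS/d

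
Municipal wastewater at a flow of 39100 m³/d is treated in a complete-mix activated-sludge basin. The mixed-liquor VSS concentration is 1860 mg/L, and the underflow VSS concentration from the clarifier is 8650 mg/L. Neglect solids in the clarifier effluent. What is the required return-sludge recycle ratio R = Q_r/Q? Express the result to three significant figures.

R ≈ 0.274

Solids balance on the clarifier gives (1+R)X = R·X_r, so R = X/(X_r − X) = 1860 / (8650 − 1860) = 0.2739.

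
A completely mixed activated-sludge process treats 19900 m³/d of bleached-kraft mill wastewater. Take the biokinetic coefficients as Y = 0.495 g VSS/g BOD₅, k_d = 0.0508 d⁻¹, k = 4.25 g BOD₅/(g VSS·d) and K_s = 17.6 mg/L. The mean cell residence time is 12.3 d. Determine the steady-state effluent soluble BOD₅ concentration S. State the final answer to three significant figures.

S ≈ 1.18 mg/L

For a completely mixed reactor with recycle the Lawrence–McCarty relation gives S = K_s·(1 + k_d·θ_c) / [θ_c·(Y·k − k_d) − 1] = 17.6 × (1 + 0.0508 × 12.3) / [12.3 × (0.495 × 4.25 − 0.0508) − 1] = 28.60 / 24.25 = 1.179 mg/L.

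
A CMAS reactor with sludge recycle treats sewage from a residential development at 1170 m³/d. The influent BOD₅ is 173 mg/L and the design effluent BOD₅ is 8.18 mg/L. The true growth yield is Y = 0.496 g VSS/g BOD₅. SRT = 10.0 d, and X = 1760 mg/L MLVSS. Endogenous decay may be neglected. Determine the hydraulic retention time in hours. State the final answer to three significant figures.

τ ≈ 11.1 h

With k_d = 0 the design equation reduces to V = Y Q (S₀−S) θ_c / X = 0.496 × 1170 × (173 − 8.18) × 10.0 / 1760 = 543.5 m³.
Hydraulic retention time τ = V/Q = 543.5 / 1170 = 0.4645 d = 11.15 h.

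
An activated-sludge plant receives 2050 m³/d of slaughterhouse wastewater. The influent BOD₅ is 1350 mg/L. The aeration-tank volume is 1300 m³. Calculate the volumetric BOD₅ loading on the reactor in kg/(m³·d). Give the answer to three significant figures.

Volumetric loading L_v = Q·S₀ / V = 2050 × 1350 g/m³ / 1300 m³ = 2129 g/(m³·d) = 2.129 kg BOD₅/(m³·d).

L_v ≈ 2.13 kg BOD₅/(m³·d)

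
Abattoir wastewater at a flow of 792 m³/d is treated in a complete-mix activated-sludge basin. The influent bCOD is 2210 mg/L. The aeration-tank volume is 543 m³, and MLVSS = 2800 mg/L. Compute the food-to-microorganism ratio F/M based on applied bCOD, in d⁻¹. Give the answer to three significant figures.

F/M ≈ 1.15 d⁻¹

F/M = Q·S₀ / (V·X) = 792 × 2210 / (543.0 × 2800) = 1.151 g bCOD·(g VSS·d)⁻¹.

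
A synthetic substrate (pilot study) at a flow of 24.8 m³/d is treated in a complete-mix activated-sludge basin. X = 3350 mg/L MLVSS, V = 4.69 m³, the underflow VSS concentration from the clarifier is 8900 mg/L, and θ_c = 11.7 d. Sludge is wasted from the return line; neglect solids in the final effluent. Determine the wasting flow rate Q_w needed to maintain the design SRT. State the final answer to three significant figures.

Q_w ≈ 0.151 m³/d

Wasting from the return line (neglecting effluent solids): Q_w = V·X / (θ_c·X_r) = 4.690 × 3350 / (11.7 × 8900) = 0.1509 m³/d.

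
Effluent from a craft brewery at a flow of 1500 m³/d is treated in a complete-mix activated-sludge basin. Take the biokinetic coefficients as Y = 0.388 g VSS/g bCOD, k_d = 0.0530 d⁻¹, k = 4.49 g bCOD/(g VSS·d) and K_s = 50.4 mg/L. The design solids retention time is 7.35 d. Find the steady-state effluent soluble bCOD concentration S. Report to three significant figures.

From the Monod/SRT balance for a CMAS, S = K_s·(1+k_d θ_c)/[θ_c·(Y k − k_d) − 1] = 50.4 × (1 + 0.0530 × 7.35) / [7.35 × (0.388 × 4.49 − 0.0530) − 1] = 70.03 / 11.42 = 6.135 mg/L.

S ≈ 6.14 mg/L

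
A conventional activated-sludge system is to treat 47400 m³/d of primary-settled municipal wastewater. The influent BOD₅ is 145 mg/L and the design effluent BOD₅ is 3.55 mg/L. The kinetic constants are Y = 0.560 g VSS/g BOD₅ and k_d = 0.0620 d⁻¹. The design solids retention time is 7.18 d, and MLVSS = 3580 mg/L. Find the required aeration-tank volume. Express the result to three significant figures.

V ≈ 5210 m³

Rearranging the biomass balance for a CMAS with decay, V = Y·Q·ΔS·θ_c / [X·(1+k_d θ_c)] = 0.560 × 47400 × (145 − 3.55) × 7.18 / [3580 × (1 + 0.0620 × 7.18)] = 2.7×10^7 / 5174 = 5211 m³.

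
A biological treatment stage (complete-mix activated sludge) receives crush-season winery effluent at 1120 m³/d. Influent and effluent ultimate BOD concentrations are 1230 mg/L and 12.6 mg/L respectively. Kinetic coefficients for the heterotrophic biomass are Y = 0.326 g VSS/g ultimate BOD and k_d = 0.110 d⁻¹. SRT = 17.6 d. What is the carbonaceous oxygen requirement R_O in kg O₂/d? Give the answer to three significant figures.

Correct the yield for decay: Y_obs = Y/(1 + k_d θ_c) = 0.326 / (1 + 0.110 × 17.6) = 0.326 / 2.936 = 0.1110.
Q·(S₀ − S) = 1120 × (1230 − 12.6) × 10⁻³ = 1363 kg/d removed.
P_X = Y_obs·Q·(S₀ − S) = 0.1110 × 1363 = 151.4 kg VSS/d.
R_O = Q·ΔS − 1.42 P_X = 1363 − 215.0 = 1149 kg O₂/d.

R_O ≈ 1150 kg O₂/d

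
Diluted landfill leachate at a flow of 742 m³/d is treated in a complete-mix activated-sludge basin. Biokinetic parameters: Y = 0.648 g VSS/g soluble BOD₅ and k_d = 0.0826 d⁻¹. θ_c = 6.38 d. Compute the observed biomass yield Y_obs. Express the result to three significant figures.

Y_obs ≈ 0.424 g VSS/g soluble BOD₅

Correct the yield for decay: Y_obs = Y/(1 + k_d θ_c) = 0.648 / (1 + 0.0826 × 6.38) = 0.648 / 1.527 = 0.4244.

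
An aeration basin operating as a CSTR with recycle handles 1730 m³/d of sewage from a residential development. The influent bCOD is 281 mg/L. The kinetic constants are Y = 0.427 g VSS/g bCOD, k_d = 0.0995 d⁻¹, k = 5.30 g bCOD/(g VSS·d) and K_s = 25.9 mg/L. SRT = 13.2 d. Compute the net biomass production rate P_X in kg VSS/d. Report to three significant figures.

For a completely mixed reactor with recycle the Lawrence–McCarty relation gives S = K_s·(1 + k_d·θ_c) / [θ_c·(Y·k − k_d) − 1] = 25.9 × (1 + 0.0995 × 13.2) / [13.2 × (0.427 × 5.30 − 0.0995) − 1] = 59.92 / 27.56 = 2.174 mg/L.
Y_obs = Y / (1 + k_d θ_c) = 0.427 / (1 + 0.0995 × 13.2) = 0.427 / 2.313 = 0.1846.
ΔS = 281 − 2.17 = 278.8 mg/L, so the substrate removal rate is 1730 × 278.8/1000 = 482.4 kg bCOD/d.
Net biomass production P_X = Y_obs × Q·(S₀ − S) = 0.1846 × 482.4 = 89.04 kg VSS/d.

P_X ≈ 89.0 kg VSS/d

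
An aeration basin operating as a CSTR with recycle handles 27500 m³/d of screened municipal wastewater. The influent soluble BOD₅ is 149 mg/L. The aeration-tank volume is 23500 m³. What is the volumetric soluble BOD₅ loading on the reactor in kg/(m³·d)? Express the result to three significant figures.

L_v ≈ 0.174 kg soluble BOD₅/(m³·d)

Volumetric loading L_v = Q·S₀ / V = 27500 × 149 g/m³ / 23500 m³ = 174.4 g/(m³·d) = 0.1744 kg soluble BOD₅/(m³·d).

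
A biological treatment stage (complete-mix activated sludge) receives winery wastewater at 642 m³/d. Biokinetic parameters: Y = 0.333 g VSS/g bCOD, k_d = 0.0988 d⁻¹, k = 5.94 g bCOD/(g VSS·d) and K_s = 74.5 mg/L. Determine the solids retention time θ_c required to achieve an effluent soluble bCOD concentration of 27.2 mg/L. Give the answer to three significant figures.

θ_c ≈ 2.32 d

From 1/θ_c = Y·k·S/(K_s + S) − k_d: Y·k·S/(K_s+S) = 0.333 × 5.94 × 27.2 / (74.5 + 27.2) = 0.5290 d⁻¹.
1/θ_c = 0.5290 − 0.0988 = 0.4302 d⁻¹, so θ_c = 2.324 d.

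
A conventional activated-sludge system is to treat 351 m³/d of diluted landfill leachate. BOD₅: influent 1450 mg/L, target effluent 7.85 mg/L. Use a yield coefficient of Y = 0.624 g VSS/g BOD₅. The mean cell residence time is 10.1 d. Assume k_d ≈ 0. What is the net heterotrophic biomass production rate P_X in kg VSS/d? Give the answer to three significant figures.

Since k_d ≈ 0, Y_obs = Y = 0.624 g VSS/g BOD₅.
Mass of BOD₅ removed per day: Q(S₀ − S) = 351 × 1442 g/m³ = 506.2 kg/d.
P_X = Y_obs · Q(S₀ − S) = 0.6240 × 506.2 = 315.9 kg VSS/d.

P_X ≈ 316 kg VSS/d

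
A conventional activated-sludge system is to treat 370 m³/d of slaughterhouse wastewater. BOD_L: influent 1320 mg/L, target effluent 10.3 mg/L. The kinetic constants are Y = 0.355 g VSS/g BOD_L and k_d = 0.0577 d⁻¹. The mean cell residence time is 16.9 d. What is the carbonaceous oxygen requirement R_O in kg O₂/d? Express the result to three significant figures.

Observed yield with endogenous decay: Y_obs = Y / (1 + k_d·θ_c) = 0.355 / (1 + 0.0577 × 16.9) = 0.355 / 1.975 = 0.1797 g VSS/g BOD_L.
Substrate removed = Q·(S₀ − S) = 370 m³/d × (1320 − 10.3) g/m³ = 4.85×10^5 g/d = 484.6 kg/d.
Biomass synthesised: P_X = Y_obs × 484.6 = 87.10 kg VSS/d.
R_O = Q·(S₀ − S) − 1.42·P_X = 484.6 − 1.42 × 87.10 = 360.9 kg O₂/d.

R_O ≈ 361 kg O₂/d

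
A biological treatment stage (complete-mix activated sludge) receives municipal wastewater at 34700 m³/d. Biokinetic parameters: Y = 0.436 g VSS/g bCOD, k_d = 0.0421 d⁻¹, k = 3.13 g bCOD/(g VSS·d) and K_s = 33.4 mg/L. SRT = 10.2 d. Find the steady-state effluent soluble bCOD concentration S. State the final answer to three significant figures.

From the Monod/SRT balance for a CMAS, S = K_s·(1+k_d θ_c)/[θ_c·(Y k − k_d) − 1] = 33.4 × (1 + 0.0421 × 10.2) / [10.2 × (0.436 × 3.13 − 0.0421) − 1] = 47.74 / 12.49 = 3.822 mg/L.

S ≈ 3.82 mg/L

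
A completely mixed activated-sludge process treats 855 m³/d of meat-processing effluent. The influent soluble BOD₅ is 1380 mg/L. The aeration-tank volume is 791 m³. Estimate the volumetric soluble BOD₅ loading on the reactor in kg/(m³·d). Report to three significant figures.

Applied soluble BOD₅ load per unit volume = Q·S₀/V = (855 × 1380/1000)/791.0 = 1.492 kg soluble BOD₅·m⁻³·d⁻¹.

L_v ≈ 1.49 kg soluble BOD₅/(m³·d)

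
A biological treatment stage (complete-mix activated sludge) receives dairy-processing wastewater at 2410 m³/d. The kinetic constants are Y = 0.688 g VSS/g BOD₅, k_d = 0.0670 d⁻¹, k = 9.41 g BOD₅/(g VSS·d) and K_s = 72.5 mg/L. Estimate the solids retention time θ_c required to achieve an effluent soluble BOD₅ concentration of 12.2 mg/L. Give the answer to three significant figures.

From 1/θ_c = Y·k·S/(K_s + S) − k_d: Y·k·S/(K_s+S) = 0.688 × 9.41 × 12.2 / (72.5 + 12.2) = 0.9325 d⁻¹.
Then 1/θ_c = μ − k_d = 0.9325 − 0.0670 = 0.8655 d⁻¹, giving θ_c = 1.155 d.

θ_c ≈ 1.16 d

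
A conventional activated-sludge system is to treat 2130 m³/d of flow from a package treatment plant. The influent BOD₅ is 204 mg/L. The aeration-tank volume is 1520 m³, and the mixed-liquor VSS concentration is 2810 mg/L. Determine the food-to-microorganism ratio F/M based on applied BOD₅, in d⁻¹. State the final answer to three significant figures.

F/M ≈ 0.102 d⁻¹

Food-to-microorganism ratio F/M = Q S₀ / (V X) = 2130 × 204 / (1520 × 2810) = 0.1017 d⁻¹.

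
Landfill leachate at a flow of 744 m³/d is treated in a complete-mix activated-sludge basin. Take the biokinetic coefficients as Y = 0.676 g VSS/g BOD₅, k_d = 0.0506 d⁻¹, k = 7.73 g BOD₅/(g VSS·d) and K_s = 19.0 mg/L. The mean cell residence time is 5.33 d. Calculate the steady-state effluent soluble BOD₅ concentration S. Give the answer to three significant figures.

For a completely mixed reactor with recycle the Lawrence–McCarty relation gives S = K_s·(1 + k_d·θ_c) / [θ_c·(Y·k − k_d) − 1] = 19.0 × (1 + 0.0506 × 5.33) / [5.33 × (0.676 × 7.73 − 0.0506) − 1] = 24.12 / 26.58 = 0.9075 mg/L.

S ≈ 0.908 mg/L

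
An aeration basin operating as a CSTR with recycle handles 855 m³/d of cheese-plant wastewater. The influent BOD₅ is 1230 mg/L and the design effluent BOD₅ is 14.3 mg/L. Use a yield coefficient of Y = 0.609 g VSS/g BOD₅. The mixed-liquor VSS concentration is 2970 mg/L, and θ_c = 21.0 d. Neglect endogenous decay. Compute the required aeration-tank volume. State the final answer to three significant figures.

V·X = Y·Q·ΔS·θ_c gives V = 0.609 × 855 × (1230 − 14.3) × 21.0 / 2970 = 4476 m³.

V ≈ 4480 m³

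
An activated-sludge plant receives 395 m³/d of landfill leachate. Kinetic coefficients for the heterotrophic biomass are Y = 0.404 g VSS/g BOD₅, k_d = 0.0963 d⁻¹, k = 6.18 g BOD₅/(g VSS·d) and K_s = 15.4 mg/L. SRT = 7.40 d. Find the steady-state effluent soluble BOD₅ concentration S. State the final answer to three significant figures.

S ≈ 1.57 mg/L

Effluent substrate depends only on kinetics and SRT: S = K_s(1 + k_d θ_c) / [θ_c(Yk − k_d) − 1] = 15.4 × (1 + 0.0963 × 7.40) / [7.40 × (0.404 × 6.18 − 0.0963) − 1] = 26.37 / 16.76 = 1.573 mg/L.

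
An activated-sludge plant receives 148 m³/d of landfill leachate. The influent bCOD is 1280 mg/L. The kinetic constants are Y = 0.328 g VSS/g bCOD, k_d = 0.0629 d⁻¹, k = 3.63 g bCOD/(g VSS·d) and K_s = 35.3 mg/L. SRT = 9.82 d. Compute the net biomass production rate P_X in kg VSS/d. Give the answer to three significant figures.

From the Monod/SRT balance for a CMAS, S = K_s·(1+k_d θ_c)/[θ_c·(Y k − k_d) − 1] = 35.3 × (1 + 0.0629 × 9.82) / [9.82 × (0.328 × 3.63 − 0.0629) − 1] = 57.10 / 10.07 = 5.668 mg/L.
Correct the yield for decay: Y_obs = Y/(1 + k_d θ_c) = 0.328 / (1 + 0.0629 × 9.82) = 0.328 / 1.618 = 0.2028.
Q·(S₀ − S) = 148 × (1280 − 5.67) × 10⁻³ = 188.6 kg/d removed.
P_X = Y_obs · Q(S₀ − S) = 0.2028 × 188.6 = 38.24 kg VSS/d.

P_X ≈ 38.2 kg VSS/d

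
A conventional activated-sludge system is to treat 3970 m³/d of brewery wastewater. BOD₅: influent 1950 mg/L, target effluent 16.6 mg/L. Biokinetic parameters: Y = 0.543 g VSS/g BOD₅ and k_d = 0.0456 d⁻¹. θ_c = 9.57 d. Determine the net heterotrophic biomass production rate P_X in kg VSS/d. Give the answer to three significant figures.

Correct the yield for decay: Y_obs = Y/(1 + k_d θ_c) = 0.543 / (1 + 0.0456 × 9.57) = 0.543 / 1.436 = 0.3780.
Substrate removed = Q·(S₀ − S) = 3970 m³/d × (1950 − 16.6) g/m³ = 7.68×10^6 g/d = 7676 kg/d.
Biomass produced: P_X = Y_obs·Q·ΔS = 0.3780 × 7676 ≈ 2902 kg VSS/d.

P_X ≈ 2900 kg VSS/d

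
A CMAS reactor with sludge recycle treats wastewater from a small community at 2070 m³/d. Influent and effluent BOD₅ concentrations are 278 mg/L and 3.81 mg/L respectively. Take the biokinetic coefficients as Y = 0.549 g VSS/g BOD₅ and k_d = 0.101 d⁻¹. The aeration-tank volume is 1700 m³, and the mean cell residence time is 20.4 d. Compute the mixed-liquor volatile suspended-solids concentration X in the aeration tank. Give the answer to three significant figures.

X ≈ 1220 mg/L

Solving the biomass balance for X: X = Y Q (S₀−S) θ_c / [V (1+k_d θ_c)] = 0.549 × 2070 × (278 − 3.81) × 20.4 / [1700 × (1 + 0.101 × 20.4)] = 1222 mg/L.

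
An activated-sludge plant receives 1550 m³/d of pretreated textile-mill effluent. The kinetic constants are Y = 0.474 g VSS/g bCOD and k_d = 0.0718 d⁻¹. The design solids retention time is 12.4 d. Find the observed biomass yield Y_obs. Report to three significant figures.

Y_obs ≈ 0.251 g VSS/g bCOD

Observed yield with endogenous decay: Y_obs = Y / (1 + k_d·θ_c) = 0.474 / (1 + 0.0718 × 12.4) = 0.474 / 1.890 = 0.2508 g VSS/g bCOD.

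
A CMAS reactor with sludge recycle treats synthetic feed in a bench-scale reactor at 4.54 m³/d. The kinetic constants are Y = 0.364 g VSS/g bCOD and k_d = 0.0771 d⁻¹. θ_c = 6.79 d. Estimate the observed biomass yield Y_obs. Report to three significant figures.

The observed yield is Y_obs = Y/(1 + k_d·θ_c) = 0.364 / (1 + 0.0771 × 6.79) = 0.364 / 1.524 = 0.2389 g VSS per g bCOD removed.

Y_obs ≈ 0.239 g VSS/g bCOD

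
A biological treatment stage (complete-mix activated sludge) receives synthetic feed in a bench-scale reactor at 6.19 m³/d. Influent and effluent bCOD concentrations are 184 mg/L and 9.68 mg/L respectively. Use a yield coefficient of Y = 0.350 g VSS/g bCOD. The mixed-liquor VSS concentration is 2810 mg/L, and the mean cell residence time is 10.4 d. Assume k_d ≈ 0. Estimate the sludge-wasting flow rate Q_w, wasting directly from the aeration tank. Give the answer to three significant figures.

Q_w ≈ 0.134 m³/d

Biomass mass balance (decay neglected): V·X = Y·Q·(S₀ − S)·θ_c, so V = 0.350 × 6.19 × (184 − 9.68) × 10.4 / 2810 = 1.398 m³.
With mixed-liquor wasting, θ_c = V/Q_w, so Q_w = V/θ_c = 1.398/10.4 = 0.1344 m³/d.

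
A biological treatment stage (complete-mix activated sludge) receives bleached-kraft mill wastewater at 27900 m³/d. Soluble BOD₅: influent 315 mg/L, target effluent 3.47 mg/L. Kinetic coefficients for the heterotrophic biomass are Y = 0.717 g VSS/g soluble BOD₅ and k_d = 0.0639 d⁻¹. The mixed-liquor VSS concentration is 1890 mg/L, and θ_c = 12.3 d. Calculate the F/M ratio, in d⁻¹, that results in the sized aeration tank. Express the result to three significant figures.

Steady-state biomass mass balance: V·X·(1 + k_d·θ_c) = Y·Q·(S₀ − S)·θ_c, so V = 0.717 × 27900 × (315 − 3.47) × 12.3 / [1890 × (1 + 0.0639 × 12.3)] = 7.67×10^7 / 3375 = 22709 m³.
F/M = Q·S₀ / (V·X) = 27900 × 315 / (22709 × 1890) = 0.2048 g soluble BOD₅·(g VSS·d)⁻¹.

F/M ≈ 0.205 d⁻¹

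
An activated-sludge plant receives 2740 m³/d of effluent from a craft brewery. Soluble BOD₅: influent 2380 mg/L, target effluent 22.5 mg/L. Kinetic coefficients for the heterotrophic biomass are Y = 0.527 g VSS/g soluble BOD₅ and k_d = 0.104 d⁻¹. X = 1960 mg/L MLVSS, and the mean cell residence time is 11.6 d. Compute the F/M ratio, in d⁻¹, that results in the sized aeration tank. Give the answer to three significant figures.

F/M ≈ 0.364 d⁻¹

Rearranging the biomass balance for a CMAS with decay, V = Y·Q·ΔS·θ_c / [X·(1+k_d θ_c)] = 0.527 × 2740 × (2380 − 22.5) × 11.6 / [1960 × (1 + 0.104 × 11.6)] = 3.95×10^7 / 4325 = 9131 m³.
Food-to-microorganism ratio F/M = Q S₀ / (V X) = 2740 × 2380 / (9131 × 1960) = 0.3644 d⁻¹.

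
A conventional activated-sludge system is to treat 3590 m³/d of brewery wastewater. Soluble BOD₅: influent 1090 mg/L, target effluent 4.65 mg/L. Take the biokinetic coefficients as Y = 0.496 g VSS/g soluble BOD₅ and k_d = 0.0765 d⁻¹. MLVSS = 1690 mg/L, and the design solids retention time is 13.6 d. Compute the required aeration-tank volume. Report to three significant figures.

V ≈ 7620 m³

Rearranging the biomass balance for a CMAS with decay, V = Y·Q·ΔS·θ_c / [X·(1+k_d θ_c)] = 0.496 × 3590 × (1090 − 4.65) × 13.6 / [1690 × (1 + 0.0765 × 13.6)] = 2.63×10^7 / 3448 = 7622 m³.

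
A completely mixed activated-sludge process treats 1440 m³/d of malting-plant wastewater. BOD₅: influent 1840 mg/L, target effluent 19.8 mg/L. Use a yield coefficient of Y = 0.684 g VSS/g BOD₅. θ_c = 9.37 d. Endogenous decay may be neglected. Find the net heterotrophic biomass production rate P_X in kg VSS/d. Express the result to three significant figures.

Since k_d ≈ 0, Y_obs = Y = 0.684 g VSS/g BOD₅.
Q·(S₀ − S) = 1440 × (1840 − 19.8) × 10⁻³ = 2621 kg/d removed.
Biomass produced: P_X = Y_obs·Q·ΔS = 0.6840 × 2621 ≈ 1793 kg VSS/d.

P_X ≈ 1790 kg VSS/d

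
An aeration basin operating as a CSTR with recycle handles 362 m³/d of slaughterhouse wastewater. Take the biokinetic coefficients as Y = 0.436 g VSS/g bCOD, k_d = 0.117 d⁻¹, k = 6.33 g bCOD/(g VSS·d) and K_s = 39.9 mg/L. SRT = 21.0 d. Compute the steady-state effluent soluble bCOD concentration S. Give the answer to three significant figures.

From the Monod/SRT balance for a CMAS, S = K_s·(1+k_d θ_c)/[θ_c·(Y k − k_d) − 1] = 39.9 × (1 + 0.117 × 21.0) / [21.0 × (0.436 × 6.33 − 0.117) − 1] = 137.9 / 54.50 = 2.531 mg/L.

S ≈ 2.53 mg/L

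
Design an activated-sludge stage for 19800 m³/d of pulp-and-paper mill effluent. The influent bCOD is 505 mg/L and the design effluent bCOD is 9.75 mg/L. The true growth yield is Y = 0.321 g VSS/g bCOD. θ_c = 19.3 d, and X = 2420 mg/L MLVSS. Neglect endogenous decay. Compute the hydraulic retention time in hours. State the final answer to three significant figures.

Biomass mass balance (decay neglected): V·X = Y·Q·(S₀ − S)·θ_c, so V = 0.321 × 19800 × (505 − 9.75) × 19.3 / 2420 = 25104 m³.
τ = V/Q = 25104/19800 = 1.268 d, or 30.43 h.

τ ≈ 30.4 h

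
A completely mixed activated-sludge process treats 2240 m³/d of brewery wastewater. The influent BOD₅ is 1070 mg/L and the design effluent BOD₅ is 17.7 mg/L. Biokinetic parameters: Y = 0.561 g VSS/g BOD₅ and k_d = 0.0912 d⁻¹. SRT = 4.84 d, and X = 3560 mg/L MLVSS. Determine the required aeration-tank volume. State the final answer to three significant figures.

V ≈ 1250 m³

From the SRT design equation V = Y Q (S₀−S) θ_c / [X (1 + k_d θ_c)] = 0.561 × 2240 × (1070 − 17.7) × 4.84 / [3560 × (1 + 0.0912 × 4.84)] = 6.4×10^6 / 5131 = 1247 m³.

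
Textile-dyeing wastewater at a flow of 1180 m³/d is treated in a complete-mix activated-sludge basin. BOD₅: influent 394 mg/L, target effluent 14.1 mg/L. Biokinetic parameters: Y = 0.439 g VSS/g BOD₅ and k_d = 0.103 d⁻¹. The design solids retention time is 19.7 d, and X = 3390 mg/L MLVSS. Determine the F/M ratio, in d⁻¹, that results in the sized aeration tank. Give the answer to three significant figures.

Rearranging the biomass balance for a CMAS with decay, V = Y·Q·ΔS·θ_c / [X·(1+k_d θ_c)] = 0.439 × 1180 × (394 − 14.1) × 19.7 / [3390 × (1 + 0.103 × 19.7)] = 3.88×10^6 / 10269 = 377.5 m³.
Food-to-microorganism ratio F/M = Q S₀ / (V X) = 1180 × 394 / (377.5 × 3390) = 0.3633 d⁻¹.

F/M ≈ 0.363 d⁻¹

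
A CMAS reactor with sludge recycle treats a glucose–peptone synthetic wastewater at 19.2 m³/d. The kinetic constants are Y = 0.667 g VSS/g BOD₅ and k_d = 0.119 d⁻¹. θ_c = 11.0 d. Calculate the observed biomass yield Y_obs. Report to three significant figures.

Y_obs ≈ 0.289 g VSS/g BOD₅

Observed yield with endogenous decay: Y_obs = Y / (1 + k_d·θ_c) = 0.667 / (1 + 0.119 × 11.0) = 0.667 / 2.309 = 0.2889 g VSS/g BOD₅.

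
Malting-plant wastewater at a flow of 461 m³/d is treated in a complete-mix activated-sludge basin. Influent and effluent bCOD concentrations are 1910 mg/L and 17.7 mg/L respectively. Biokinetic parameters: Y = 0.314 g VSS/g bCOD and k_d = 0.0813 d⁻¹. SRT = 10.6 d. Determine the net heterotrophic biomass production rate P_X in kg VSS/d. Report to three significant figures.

Y_obs = Y / (1 + k_d θ_c) = 0.314 / (1 + 0.0813 × 10.6) = 0.314 / 1.862 = 0.1687.
Q·(S₀ − S) = 461 × (1910 − 17.7) × 10⁻³ = 872.4 kg/d removed.
Biomass produced: P_X = Y_obs·Q·ΔS = 0.1687 × 872.4 ≈ 147.1 kg VSS/d.

P_X ≈ 147 kg VSS/d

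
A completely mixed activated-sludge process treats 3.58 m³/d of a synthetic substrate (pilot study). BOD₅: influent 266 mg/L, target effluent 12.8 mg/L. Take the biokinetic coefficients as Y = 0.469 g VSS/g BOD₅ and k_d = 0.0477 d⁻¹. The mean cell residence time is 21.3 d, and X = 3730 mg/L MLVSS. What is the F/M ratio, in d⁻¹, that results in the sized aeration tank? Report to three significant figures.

Steady-state biomass mass balance: V·X·(1 + k_d·θ_c) = Y·Q·(S₀ − S)·θ_c, so V = 0.469 × 3.58 × (266 − 12.8) × 21.3 / [3730 × (1 + 0.0477 × 21.3)] = 9.06×10^3 / 7520 = 1.204 m³.
Food-to-microorganism ratio F/M = Q S₀ / (V X) = 3.58 × 266 / (1.204 × 3730) = 0.2120 d⁻¹.

F/M ≈ 0.212 d⁻¹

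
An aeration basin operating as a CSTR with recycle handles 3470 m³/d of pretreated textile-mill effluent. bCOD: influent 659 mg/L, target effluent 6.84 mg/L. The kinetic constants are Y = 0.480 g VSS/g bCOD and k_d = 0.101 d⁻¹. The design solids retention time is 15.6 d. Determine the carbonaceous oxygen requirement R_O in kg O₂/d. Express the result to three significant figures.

R_O ≈ 1660 kg O₂/d

The observed yield is Y_obs = Y/(1 + k_d·θ_c) = 0.480 / (1 + 0.101 × 15.6) = 0.480 / 2.576 = 0.1864 g VSS per g bCOD removed.
Q·(S₀ − S) = 3470 × (659 − 6.84) × 10⁻³ = 2263 kg/d removed.
Biomass synthesised: P_X = Y_obs × 2263 = 421.7 kg VSS/d.
R_O = Q·(S₀ − S) − 1.42·P_X = 2263 − 1.42 × 421.7 = 1664 kg O₂/d.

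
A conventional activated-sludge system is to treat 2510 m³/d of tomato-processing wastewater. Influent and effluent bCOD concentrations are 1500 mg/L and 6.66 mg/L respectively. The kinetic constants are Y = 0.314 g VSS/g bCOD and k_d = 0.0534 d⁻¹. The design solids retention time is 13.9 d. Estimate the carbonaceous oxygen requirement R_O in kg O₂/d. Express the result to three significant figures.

Correct the yield for decay: Y_obs = Y/(1 + k_d θ_c) = 0.314 / (1 + 0.0534 × 13.9) = 0.314 / 1.742 = 0.1802.
Mass of bCOD removed per day: Q(S₀ − S) = 2510 × 1493 g/m³ = 3748 kg/d.
Biomass synthesised: P_X = Y_obs × 3748 = 675.5 kg VSS/d.
R_O = Q·ΔS − 1.42 P_X = 3748 − 959.3 = 2789 kg O₂/d.

R_O ≈ 2790 kg O₂/d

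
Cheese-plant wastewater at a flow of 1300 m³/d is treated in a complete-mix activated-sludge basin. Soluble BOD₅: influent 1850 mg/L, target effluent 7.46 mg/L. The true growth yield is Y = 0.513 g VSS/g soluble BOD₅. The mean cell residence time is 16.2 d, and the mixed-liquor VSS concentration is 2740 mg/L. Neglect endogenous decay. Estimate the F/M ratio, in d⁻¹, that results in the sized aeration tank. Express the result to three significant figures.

F/M ≈ 0.121 d⁻¹

V·X = Y·Q·ΔS·θ_c gives V = 0.513 × 1300 × (1850 − 7.46) × 16.2 / 2740 = 7265 m³.
F/M = applied load / biomass = Q·S₀/(V·X) = 1300 × 1850 / (7265 × 2740) = 0.1208 d⁻¹.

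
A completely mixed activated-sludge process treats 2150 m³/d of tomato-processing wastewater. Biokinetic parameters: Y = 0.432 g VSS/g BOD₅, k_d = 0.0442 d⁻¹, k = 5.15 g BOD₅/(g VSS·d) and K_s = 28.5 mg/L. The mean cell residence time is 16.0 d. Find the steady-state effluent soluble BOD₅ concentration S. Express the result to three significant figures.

For a completely mixed reactor with recycle the Lawrence–McCarty relation gives S = K_s·(1 + k_d·θ_c) / [θ_c·(Y·k − k_d) − 1] = 28.5 × (1 + 0.0442 × 16.0) / [16.0 × (0.432 × 5.15 − 0.0442) − 1] = 48.66 / 33.89 = 1.436 mg/L.

S ≈ 1.44 mg/L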